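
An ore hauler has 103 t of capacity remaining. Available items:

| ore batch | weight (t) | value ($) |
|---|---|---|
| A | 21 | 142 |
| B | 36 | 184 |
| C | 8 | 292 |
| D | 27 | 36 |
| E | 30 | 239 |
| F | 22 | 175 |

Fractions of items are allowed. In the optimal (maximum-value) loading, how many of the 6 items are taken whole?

Sort by value per unit weight and fill in that order.
Order: C (292/8=36.50) > E (239/30=7.97) > F (175/22=7.95) > A (142/21=6.76) > B (184/36=5.11) > D (36/27=1.33)
Fill: take C (8 @ 292) → take E (30 @ 239) → take F (22 @ 175) → take A (21 @ 142) → take 22/36 of B → 112.44; 103/103 used.
4 item(s) taken whole; one partial (take 22/36 of B).

4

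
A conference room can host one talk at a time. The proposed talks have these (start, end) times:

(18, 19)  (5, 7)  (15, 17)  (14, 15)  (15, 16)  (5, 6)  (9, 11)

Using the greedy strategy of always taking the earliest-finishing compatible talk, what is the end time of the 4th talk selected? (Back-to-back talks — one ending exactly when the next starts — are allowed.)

Sort by end time and greedily take each interval whose start is ≥ the last chosen end.
Sorted by end: (5,6)  (5,7)  (9,11)  (14,15)  (15,16)  (15,17)  (18,19)
take (5,6); skip (5,7); take (9,11); take (14,15); take (15,16); skip (15,17); take (18,19).
Selected: (5,6) (9,11) (14,15) (15,16) (18,19)

16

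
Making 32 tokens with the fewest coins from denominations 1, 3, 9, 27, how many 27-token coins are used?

Greedy: take as many of the largest coin as possible, then repeat with the remainder.
32 = 1×27 + 1×3 + 2×1
Count of 27: 1

1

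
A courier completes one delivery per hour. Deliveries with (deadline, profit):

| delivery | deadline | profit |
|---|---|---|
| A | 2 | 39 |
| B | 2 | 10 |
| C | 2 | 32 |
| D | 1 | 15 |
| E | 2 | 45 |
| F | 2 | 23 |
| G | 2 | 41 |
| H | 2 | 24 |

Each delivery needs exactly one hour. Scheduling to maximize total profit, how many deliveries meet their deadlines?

2

By profit: E(d2,45), G(d2,41), A(d2,39), C(d2,32), H(d2,24), F(d2,23), D(d1,15), B(d2,10)
E→slot 2; G→slot 1; A skipped; C skipped; H skipped; F skipped; D skipped; B skipped.
2 of 8 scheduled.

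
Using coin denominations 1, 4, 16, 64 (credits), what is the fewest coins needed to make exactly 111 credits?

111 − 1×64→47 − 2×16→15 − 3×4→3 − 3×1→0
Total coins = 1 + 2 + 3 + 3 = 9

9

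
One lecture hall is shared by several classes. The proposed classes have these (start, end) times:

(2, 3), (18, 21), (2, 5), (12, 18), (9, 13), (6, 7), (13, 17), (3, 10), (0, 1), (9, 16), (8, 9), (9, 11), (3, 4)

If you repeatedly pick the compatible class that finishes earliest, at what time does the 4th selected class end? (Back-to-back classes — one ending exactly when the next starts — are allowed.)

7

By end time: (0,1), (2,3), (3,4), (2,5), (6,7), (8,9), (3,10), (9,11), (9,13), (9,16), (13,17), (12,18), (18,21).
Pick (0,1); next start ≥ 1 → (2,3); next start ≥ 3 → (3,4); next start ≥ 4 → (6,7); next start ≥ 7 → (8,9); next start ≥ 9 → (9,11); next start ≥ 11 → (13,17); next start ≥ 17 → (18,21).
Selected: (0,1) (2,3) (3,4) (6,7) (8,9) (9,11) (13,17) (18,21)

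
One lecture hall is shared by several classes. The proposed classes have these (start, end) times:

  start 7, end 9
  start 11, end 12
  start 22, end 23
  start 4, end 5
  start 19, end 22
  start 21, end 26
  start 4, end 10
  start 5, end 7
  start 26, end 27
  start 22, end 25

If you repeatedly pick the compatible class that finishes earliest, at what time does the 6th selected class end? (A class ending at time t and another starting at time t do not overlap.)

By end time: (4,5), (5,7), (7,9), (4,10), (11,12), (19,22), (22,23), (22,25), (21,26), (26,27).
Pick (4,5); next start ≥ 5 → (5,7); next start ≥ 7 → (7,9); next start ≥ 9 → (11,12); next start ≥ 12 → (19,22); next start ≥ 22 → (22,23); next start ≥ 23 → (26,27).
Selected: (4,5) (5,7) (7,9) (11,12) (19,22) (22,23) (26,27)

23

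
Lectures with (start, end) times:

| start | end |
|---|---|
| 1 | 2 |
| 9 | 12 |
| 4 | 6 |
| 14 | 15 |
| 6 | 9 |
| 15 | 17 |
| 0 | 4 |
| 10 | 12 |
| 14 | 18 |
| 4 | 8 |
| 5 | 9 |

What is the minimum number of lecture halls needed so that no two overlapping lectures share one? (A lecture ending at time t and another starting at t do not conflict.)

starts: [0, 1, 4, 4, 5, 6, 9, 10, 14, 14, 15]
ends:   [2, 4, 6, 8, 9, 9, 12, 12, 15, 17, 18]
s0→1 s1→2 e2→1 e4→0 s4→1 s4→2 s5→3  — peak 3.

3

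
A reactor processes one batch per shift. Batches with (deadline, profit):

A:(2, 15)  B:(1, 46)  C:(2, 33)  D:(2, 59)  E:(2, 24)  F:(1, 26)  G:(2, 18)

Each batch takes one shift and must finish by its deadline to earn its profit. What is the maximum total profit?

105

Sort by profit descending; place each in the latest free slot ≤ its deadline.
By profit: D(d2,59), B(d1,46), C(d2,33), F(d1,26), E(d2,24), G(d2,18), A(d2,15)
D→slot 2; B→slot 1; C skipped; F skipped; E skipped; G skipped; A skipped.
Profit = 46 + 59 = 105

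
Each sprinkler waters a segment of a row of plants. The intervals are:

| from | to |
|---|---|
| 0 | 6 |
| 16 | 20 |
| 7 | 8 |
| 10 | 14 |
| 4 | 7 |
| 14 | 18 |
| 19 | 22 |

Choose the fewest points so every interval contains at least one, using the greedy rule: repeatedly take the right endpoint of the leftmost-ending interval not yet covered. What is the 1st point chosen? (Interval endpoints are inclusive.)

6

Sorted: [0,6] [4,7] [7,8] [10,14] [14,18] [16,20] [19,22]
{[0,6],[4,7]} hit by 6; {[7,8]} hit by 8; {[10,14],[14,18]} hit by 14; {[16,20],[19,22]} hit by 20.
Points: 6, 8, 14, 20 (4 total).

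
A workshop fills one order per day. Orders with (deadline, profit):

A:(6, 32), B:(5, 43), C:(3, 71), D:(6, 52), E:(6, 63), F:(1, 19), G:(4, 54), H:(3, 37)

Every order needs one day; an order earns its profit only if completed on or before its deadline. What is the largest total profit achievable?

Take jobs in profit order; each goes to the latest open slot no later than its deadline.
By profit: C(d3,71), E(d6,63), G(d4,54), D(d6,52), B(d5,43), H(d3,37), A(d6,32), F(d1,19)
C→slot 3; E→slot 6; G→slot 4; D→slot 5; B→slot 2; H→slot 1; A skipped; F skipped.
Profit = 37 + 43 + 71 + 54 + 52 + 63 = 320

320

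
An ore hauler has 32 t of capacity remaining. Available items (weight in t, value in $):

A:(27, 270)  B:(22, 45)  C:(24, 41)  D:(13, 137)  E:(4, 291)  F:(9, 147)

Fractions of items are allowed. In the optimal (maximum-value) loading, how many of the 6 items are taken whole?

Greedy by value/weight ratio, highest first.
Order: E (291/4=72.75) > F (147/9=16.33) > D (137/13=10.54) > A (270/27=10.00) > B (45/22=2.05) > C (41/24=1.71)
Fill: take E (4 @ 291) → take F (9 @ 147) → take D (13 @ 137) → take 6/27 of A → 60.00; 32/32 used.
3 item(s) taken whole; one partial (take 6/27 of A).

3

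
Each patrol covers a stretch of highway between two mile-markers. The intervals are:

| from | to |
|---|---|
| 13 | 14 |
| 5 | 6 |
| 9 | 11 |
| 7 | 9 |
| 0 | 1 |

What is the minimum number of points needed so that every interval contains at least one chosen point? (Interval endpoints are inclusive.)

4

Process intervals by earliest right end; each time one isn't hit yet, stab at its right endpoint.
Sorted: [0,1] [5,6] [7,9] [9,11] [13,14]
{[0,1]} hit by 1; {[5,6]} hit by 6; {[7,9],[9,11]} hit by 9; {[13,14]} hit by 14.
Points: 1, 6, 9, 14 (4 total).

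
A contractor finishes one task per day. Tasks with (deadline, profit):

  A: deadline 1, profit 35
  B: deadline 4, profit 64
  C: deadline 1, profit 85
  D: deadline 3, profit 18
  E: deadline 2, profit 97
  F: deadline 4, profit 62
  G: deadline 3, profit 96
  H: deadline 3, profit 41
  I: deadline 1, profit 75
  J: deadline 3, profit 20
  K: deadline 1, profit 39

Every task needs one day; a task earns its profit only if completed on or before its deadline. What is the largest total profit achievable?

Sort by profit descending; place each in the latest free slot ≤ its deadline.
By profit: E(d2,97), G(d3,96), C(d1,85), I(d1,75), B(d4,64), F(d4,62), H(d3,41), K(d1,39), A(d1,35), J(d3,20), D(d3,18)
E→slot 2; G→slot 3; C→slot 1; I skipped; B→slot 4; F skipped; H skipped; K skipped; A skipped; J skipped; D skipped.
Profit = 85 + 97 + 96 + 64 = 342

342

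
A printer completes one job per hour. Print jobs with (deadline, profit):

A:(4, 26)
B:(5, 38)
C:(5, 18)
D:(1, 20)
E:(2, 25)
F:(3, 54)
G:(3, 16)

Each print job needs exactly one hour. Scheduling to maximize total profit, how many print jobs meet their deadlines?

By profit: F(d3,54), B(d5,38), A(d4,26), E(d2,25), D(d1,20), C(d5,18), G(d3,16)
F→slot 3; B→slot 5; A→slot 4; E→slot 2; D→slot 1; C skipped; G skipped.
5 of 7 scheduled.

5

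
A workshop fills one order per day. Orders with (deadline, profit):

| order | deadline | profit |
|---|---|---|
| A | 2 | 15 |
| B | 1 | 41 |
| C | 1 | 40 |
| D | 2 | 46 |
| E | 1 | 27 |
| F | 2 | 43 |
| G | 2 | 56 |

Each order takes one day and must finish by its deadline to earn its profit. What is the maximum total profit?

102

Take jobs in profit order; each goes to the latest open slot no later than its deadline.
By profit: G(d2,56), D(d2,46), F(d2,43), B(d1,41), C(d1,40), E(d1,27), A(d2,15)
G→slot 2; D→slot 1; F skipped; B skipped; C skipped; E skipped; A skipped.
Profit = 46 + 56 = 102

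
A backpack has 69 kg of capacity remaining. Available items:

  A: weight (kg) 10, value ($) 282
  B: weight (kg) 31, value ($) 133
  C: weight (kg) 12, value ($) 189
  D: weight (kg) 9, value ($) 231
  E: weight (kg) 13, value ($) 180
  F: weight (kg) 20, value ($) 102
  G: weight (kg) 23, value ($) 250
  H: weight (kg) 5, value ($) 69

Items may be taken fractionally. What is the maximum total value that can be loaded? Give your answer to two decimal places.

Sort by value per unit weight and fill in that order.
Order: A (282/10=28.20) > D (231/9=25.67) > C (189/12=15.75) > E (180/13=13.85) > H (69/5=13.80) > G (250/23=10.87) > F (102/20=5.10) > B (133/31=4.29)
Fill: take A (10 @ 282) → take D (9 @ 231) → take C (12 @ 189) → take E (13 @ 180) → take H (5 @ 69) → take 20/23 of G → 217.39; 69/69 used.
Total value = 1168.39

1168.39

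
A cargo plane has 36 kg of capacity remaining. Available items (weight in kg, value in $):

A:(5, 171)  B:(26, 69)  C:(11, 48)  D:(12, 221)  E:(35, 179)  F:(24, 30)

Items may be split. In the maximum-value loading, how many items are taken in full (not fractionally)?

Greedy by value/weight ratio, highest first.
Ratios (sorted): A 34.20, D 18.42, E 5.11, C 4.36, B 2.65, F 1.25
take A (5 @ 171); take D (12 @ 221); take 19/35 of E → 97.17. Capacity used 36/36.
2 item(s) taken whole; one partial (take 19/35 of E).

2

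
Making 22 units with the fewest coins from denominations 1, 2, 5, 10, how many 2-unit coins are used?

1

22 = 2×10 + 1×2
Count of 2: 1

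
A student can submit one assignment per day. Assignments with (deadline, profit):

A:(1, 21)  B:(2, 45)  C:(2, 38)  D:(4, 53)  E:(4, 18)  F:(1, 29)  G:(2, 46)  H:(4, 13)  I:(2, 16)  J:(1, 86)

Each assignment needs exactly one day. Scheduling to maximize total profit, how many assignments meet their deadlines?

Sort by profit descending; place each in the latest free slot ≤ its deadline.
Profit order: J=86 D=53 G=46 B=45 C=38 F=29 A=21 E=18 I=16 H=13
Assign: J→slot 1, D→slot 4, G→slot 2, B skipped, C skipped, F skipped, A skipped, E→slot 3, I skipped, H skipped.
Slots: [1:J] [2:G] [3:E] [4:D]
4 of 10 scheduled.

4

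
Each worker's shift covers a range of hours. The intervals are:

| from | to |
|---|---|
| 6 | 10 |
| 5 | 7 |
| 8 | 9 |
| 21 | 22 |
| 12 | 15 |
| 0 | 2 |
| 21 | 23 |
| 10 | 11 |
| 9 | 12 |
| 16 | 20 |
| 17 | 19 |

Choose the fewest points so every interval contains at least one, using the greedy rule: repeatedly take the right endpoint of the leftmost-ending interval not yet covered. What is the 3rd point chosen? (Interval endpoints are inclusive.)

Sort by right endpoint; whenever an interval is uncovered, place a point at its right end.
Sorted: [0,2] [5,7] [8,9] [6,10] [10,11] [9,12] [12,15] [17,19] [16,20] [21,22] [21,23]
{[0,2]} hit by 2; {[5,7]} hit by 7; {[8,9],[6,10]} hit by 9; {[10,11],[9,12]} hit by 11; {[12,15]} hit by 15; {[17,19],[16,20]} hit by 19; {[21,22],[21,23]} hit by 22.
Points: 2, 7, 9, 11, 15, 19, 22 (7 total).

9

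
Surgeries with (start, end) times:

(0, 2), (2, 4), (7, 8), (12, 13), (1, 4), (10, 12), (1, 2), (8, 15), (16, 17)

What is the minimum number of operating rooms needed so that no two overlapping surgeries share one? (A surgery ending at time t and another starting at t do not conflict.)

Count concurrent intervals with a sweep; the peak is the room count.
Events (time:±→running): 0:+→1 1:+→2 1:+→3 … peak 3.

3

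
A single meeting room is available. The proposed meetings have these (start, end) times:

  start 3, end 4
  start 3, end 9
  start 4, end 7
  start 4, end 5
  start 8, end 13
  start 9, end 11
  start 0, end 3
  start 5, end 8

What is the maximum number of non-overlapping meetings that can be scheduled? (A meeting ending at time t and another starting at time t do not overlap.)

By end time: (0,3), (3,4), (4,5), (4,7), (5,8), (3,9), (9,11), (8,13).
Pick (0,3); next start ≥ 3 → (3,4); next start ≥ 4 → (4,5); next start ≥ 5 → (5,8); next start ≥ 8 → (9,11).
Selected 5 meetings.

5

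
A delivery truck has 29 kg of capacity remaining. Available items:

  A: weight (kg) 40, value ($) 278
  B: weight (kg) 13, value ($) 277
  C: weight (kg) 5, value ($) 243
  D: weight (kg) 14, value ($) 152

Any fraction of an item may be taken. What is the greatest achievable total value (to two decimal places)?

Ratios (sorted): C 48.60, B 21.31, D 10.86, A 6.95
take C (5 @ 243); take B (13 @ 277); take 11/14 of D → 119.43. Capacity used 29/29.
Total value = 639.43

639.43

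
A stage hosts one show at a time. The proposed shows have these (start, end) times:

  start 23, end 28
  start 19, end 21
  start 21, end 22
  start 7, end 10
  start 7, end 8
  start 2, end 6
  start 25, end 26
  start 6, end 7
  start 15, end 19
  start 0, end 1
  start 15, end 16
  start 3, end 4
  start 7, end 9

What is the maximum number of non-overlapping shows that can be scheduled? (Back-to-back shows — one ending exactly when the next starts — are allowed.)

Sorted by end: (0,1)  (3,4)  (2,6)  (6,7)  (7,8)  (7,9)  (7,10)  (15,16)  (15,19)  (19,21)  (21,22)  (25,26)  (23,28)
take (0,1); take (3,4); take (6,7); take (7,8); take (15,16); skip (15,19); take (19,21); take (21,22); take (25,26); skip (23,28).
Selected 8 shows.

8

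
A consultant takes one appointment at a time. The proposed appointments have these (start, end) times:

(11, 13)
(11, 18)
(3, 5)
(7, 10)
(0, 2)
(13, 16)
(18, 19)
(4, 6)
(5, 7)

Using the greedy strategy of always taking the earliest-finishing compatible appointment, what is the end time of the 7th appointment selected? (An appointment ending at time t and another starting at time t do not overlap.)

Greedy by earliest finish: after sorting by end time, pick each interval compatible with the last pick.
Sorted by end: (0,2)  (3,5)  (4,6)  (5,7)  (7,10)  (11,13)  (13,16)  (11,18)  (18,19)
take (0,2); take (3,5); take (5,7); take (7,10); take (11,13); take (13,16); take (18,19).
Selected: (0,2) (3,5) (5,7) (7,10) (11,13) (13,16) (18,19)

19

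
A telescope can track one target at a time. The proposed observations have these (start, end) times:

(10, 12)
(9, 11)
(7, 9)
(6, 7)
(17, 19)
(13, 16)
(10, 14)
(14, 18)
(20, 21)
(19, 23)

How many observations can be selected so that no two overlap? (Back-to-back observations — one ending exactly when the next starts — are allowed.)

Order by finish time; keep every interval that doesn't clash with the previous kept one.
Sorted by end: (6,7)  (7,9)  (9,11)  (10,12)  (10,14)  (13,16)  (14,18)  (17,19)  (20,21)  (19,23)
take (6,7); take (7,9); take (9,11); take (13,16); skip (14,18); take (17,19); take (20,21); skip (19,23).
Selected 6 observations.

6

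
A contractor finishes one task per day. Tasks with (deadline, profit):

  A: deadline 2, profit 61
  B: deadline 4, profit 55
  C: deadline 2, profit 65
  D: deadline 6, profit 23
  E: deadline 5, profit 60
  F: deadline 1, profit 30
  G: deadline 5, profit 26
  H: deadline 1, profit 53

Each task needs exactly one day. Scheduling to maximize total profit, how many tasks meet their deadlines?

Sort by profit descending; place each in the latest free slot ≤ its deadline.
Profit order: C=65 A=61 E=60 B=55 H=53 F=30 G=26 D=23
Assign: C→slot 2, A→slot 1, E→slot 5, B→slot 4, H skipped, F skipped, G→slot 3, D→slot 6.
Slots: [1:A] [2:C] [3:G] [4:B] [5:E] [6:D]
6 of 8 scheduled.

6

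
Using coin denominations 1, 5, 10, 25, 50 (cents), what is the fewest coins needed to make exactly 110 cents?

3

Use the largest denomination that fits, subtract, and repeat.
110 − 2×50→10 − 1×10→0
Total coins = 2 + 1 = 3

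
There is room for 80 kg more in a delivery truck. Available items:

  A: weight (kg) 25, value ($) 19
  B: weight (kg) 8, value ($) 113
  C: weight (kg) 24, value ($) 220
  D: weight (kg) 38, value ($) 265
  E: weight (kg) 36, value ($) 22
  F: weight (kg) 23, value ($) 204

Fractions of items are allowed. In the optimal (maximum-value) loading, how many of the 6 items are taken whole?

3

Greedy by value/weight ratio, highest first.
Ratios (sorted): B 14.12, C 9.17, F 8.87, D 6.97, A 0.76, E 0.61
take B (8 @ 113); take C (24 @ 220); take F (23 @ 204); take 25/38 of D → 174.34. Capacity used 80/80.
3 item(s) taken whole; one partial (take 25/38 of D).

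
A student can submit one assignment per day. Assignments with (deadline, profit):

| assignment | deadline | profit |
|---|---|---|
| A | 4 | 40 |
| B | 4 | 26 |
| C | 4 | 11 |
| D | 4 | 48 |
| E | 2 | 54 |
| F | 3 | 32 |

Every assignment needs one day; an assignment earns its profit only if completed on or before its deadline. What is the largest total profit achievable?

174

By profit: E(d2,54), D(d4,48), A(d4,40), F(d3,32), B(d4,26), C(d4,11)
E→slot 2; D→slot 4; A→slot 3; F→slot 1; B skipped; C skipped.
Profit = 32 + 54 + 40 + 48 = 174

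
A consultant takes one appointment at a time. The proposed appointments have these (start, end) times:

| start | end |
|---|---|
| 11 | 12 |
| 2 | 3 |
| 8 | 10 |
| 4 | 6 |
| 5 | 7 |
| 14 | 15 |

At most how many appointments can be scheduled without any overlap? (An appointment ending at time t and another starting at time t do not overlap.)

5

By end time: (2,3), (4,6), (5,7), (8,10), (11,12), (14,15).
Pick (2,3); next start ≥ 3 → (4,6); next start ≥ 6 → (8,10); next start ≥ 10 → (11,12); next start ≥ 12 → (14,15).
Selected 5 appointments.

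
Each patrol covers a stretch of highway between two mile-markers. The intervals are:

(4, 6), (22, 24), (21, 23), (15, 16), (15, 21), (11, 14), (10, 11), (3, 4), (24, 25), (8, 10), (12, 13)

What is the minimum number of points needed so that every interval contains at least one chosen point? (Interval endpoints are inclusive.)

6

Process intervals by earliest right end; each time one isn't hit yet, stab at its right endpoint.
Sorted: [3,4] [4,6] [8,10] [10,11] [12,13] [11,14] [15,16] [15,21] [21,23] [22,24] [24,25]
{[3,4],[4,6]} hit by 4; {[8,10],[10,11]} hit by 10; {[12,13],[11,14]} hit by 13; {[15,16],[15,21]} hit by 16; {[21,23],[22,24]} hit by 23; {[24,25]} hit by 25.
Points: 4, 10, 13, 16, 23, 25 (6 total).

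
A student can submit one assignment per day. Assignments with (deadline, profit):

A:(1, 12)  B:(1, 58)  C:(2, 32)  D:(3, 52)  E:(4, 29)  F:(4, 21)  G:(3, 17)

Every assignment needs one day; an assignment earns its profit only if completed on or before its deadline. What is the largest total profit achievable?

Take jobs in profit order; each goes to the latest open slot no later than its deadline.
By profit: B(d1,58), D(d3,52), C(d2,32), E(d4,29), F(d4,21), G(d3,17), A(d1,12)
B→slot 1; D→slot 3; C→slot 2; E→slot 4; F skipped; G skipped; A skipped.
Profit = 58 + 32 + 52 + 29 = 171

171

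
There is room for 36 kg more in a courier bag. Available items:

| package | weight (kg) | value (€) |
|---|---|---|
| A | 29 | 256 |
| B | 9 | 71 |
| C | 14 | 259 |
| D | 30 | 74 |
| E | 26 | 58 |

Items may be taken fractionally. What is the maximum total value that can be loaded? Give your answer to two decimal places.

Ratios (sorted): C 18.50, A 8.83, B 7.89, D 2.47, E 2.23
take C (14 @ 259); take 22/29 of A → 194.21. Capacity used 36/36.
Total value = 453.21

453.21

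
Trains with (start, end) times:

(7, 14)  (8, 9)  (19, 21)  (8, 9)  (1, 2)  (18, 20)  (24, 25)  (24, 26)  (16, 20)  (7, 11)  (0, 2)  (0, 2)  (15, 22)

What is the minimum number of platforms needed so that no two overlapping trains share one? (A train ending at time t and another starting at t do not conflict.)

The answer is the maximum number of intervals overlapping at any instant.
Events (time:±→running): 0:+→1 0:+→2 1:+→3 2:-→2 2:-→1 2:-→0 7:+→1 7:+→2 8:+→3 8:+→4 … peak 4.

4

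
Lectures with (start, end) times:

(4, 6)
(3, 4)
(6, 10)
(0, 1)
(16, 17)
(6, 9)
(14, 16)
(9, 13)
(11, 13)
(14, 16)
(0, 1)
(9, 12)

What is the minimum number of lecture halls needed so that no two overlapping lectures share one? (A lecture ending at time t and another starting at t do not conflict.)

3

starts: [0, 0, 3, 4, 6, 6, 9, 9, 11, 14, 14, 16]
ends:   [1, 1, 4, 6, 9, 10, 12, 13, 13, 16, 16, 17]
s0→1 s0→2 e1→1 e1→0 s3→1 e4→0 s4→1 e6→0 s6→1 s6→2 e9→1 s9→2 s9→3  — peak 3.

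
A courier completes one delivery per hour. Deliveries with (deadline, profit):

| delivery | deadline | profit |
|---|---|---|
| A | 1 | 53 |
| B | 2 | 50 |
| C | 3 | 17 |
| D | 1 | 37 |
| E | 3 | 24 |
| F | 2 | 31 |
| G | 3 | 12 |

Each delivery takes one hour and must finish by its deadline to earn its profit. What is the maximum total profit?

127

Take jobs in profit order; each goes to the latest open slot no later than its deadline.
By profit: A(d1,53), B(d2,50), D(d1,37), F(d2,31), E(d3,24), C(d3,17), G(d3,12)
A→slot 1; B→slot 2; D skipped; F skipped; E→slot 3; C skipped; G skipped.
Profit = 53 + 50 + 24 = 127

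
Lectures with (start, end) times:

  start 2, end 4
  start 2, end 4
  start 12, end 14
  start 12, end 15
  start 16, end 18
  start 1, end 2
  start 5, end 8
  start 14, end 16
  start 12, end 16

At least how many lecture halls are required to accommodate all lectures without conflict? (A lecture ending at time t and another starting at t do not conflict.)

Count concurrent intervals with a sweep; the peak is the room count.
starts: [1, 2, 2, 5, 12, 12, 12, 14, 16]
ends:   [2, 4, 4, 8, 14, 15, 16, 16, 18]
s1→1 e2→0 s2→1 s2→2 e4→1 e4→0 s5→1 e8→0 s12→1 s12→2 s12→3  — peak 3.

3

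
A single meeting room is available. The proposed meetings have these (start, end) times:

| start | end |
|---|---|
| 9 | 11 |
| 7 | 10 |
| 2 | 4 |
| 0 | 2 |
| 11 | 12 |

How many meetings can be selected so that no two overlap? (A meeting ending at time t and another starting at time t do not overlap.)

4

By end time: (0,2), (2,4), (7,10), (9,11), (11,12).
Pick (0,2); next start ≥ 2 → (2,4); next start ≥ 4 → (7,10); next start ≥ 10 → (11,12).
Selected 4 meetings.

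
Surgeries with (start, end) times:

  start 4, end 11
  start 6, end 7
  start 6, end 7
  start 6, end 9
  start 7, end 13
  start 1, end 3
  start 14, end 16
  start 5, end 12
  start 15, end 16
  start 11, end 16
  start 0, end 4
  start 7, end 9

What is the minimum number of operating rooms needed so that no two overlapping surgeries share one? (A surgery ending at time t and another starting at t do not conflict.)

5

Events (time:±→running): 0:+→1 1:+→2 3:-→1 4:-→0 4:+→1 5:+→2 6:+→3 6:+→4 6:+→5 … peak 5.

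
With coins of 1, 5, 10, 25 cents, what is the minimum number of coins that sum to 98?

8

Greedy: take as many of the largest coin as possible, then repeat with the remainder.
98 = 3×25 + 2×10 + 3×1
Total coins = 3 + 2 + 3 = 8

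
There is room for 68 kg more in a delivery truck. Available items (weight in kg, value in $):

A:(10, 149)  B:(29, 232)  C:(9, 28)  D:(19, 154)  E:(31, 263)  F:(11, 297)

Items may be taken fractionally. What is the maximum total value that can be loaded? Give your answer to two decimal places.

Greedy by value/weight ratio, highest first.
Ratios (sorted): F 27.00, A 14.90, E 8.48, D 8.11, B 8.00, C 3.11
take F (11 @ 297); take A (10 @ 149); take E (31 @ 263); take 16/19 of D → 129.68. Capacity used 68/68.
Total value = 838.68

838.68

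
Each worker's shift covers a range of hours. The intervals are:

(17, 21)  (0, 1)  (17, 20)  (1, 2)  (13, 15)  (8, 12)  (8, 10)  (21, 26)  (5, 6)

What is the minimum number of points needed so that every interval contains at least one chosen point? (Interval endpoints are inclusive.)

Sort by right endpoint; whenever an interval is uncovered, place a point at its right end.
By right end: [0,1]  [1,2]  [5,6]  [8,10]  [8,12]  [13,15]  [17,20]  [17,21]  [21,26]
[0,1] uncovered → point at 1; [5,6] uncovered → point at 6; [8,10] uncovered → point at 10; [13,15] uncovered → point at 15; [17,20] uncovered → point at 20; [21,26] uncovered → point at 26.
Points: 1, 6, 10, 15, 20, 26 (6 total).

6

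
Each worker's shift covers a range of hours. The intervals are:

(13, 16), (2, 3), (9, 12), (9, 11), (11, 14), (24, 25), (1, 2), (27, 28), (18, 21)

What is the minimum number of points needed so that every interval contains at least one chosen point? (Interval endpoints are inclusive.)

6

By right end: [1,2]  [2,3]  [9,11]  [9,12]  [11,14]  [13,16]  [18,21]  [24,25]  [27,28]
[1,2] uncovered → point at 2; [9,11] uncovered → point at 11; [13,16] uncovered → point at 16; [18,21] uncovered → point at 21; [24,25] uncovered → point at 25; [27,28] uncovered → point at 28.
Points: 2, 11, 16, 21, 25, 28 (6 total).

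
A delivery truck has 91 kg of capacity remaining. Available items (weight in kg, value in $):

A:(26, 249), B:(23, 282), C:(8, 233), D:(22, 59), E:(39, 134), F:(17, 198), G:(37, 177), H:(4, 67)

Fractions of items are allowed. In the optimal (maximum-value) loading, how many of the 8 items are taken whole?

5

Order: C (233/8=29.12) > H (67/4=16.75) > B (282/23=12.26) > F (198/17=11.65) > A (249/26=9.58) > G (177/37=4.78) > E (134/39=3.44) > D (59/22=2.68)
Fill: take C (8 @ 233) → take H (4 @ 67) → take B (23 @ 282) → take F (17 @ 198) → take A (26 @ 249) → take 13/37 of G → 62.19; 91/91 used.
5 item(s) taken whole; one partial (take 13/37 of G).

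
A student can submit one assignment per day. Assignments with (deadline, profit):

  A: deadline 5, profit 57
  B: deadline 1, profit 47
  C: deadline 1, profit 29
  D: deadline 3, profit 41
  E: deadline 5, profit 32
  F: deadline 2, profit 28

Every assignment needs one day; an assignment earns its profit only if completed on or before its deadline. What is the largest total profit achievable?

By profit: A(d5,57), B(d1,47), D(d3,41), E(d5,32), C(d1,29), F(d2,28)
A→slot 5; B→slot 1; D→slot 3; E→slot 4; C skipped; F→slot 2.
Profit = 47 + 28 + 41 + 32 + 57 = 205

205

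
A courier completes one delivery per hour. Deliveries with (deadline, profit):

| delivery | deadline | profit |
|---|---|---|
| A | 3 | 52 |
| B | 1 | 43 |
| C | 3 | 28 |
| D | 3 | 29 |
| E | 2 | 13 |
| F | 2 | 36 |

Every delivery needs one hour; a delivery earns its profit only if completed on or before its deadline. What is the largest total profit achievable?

131

Take jobs in profit order; each goes to the latest open slot no later than its deadline.
Profit order: A=52 B=43 F=36 D=29 C=28 E=13
Assign: A→slot 3, B→slot 1, F→slot 2, D skipped, C skipped, E skipped.
Slots: [1:B] [2:F] [3:A]
Profit = 43 + 36 + 52 = 131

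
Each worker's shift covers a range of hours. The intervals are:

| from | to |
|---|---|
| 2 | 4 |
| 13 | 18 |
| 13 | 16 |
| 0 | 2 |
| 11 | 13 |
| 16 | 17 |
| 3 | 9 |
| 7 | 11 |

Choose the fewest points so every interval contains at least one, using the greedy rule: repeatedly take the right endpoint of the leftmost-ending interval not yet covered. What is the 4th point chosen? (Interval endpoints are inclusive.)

Sorted: [0,2] [2,4] [3,9] [7,11] [11,13] [13,16] [16,17] [13,18]
{[0,2],[2,4]} hit by 2; {[3,9],[7,11]} hit by 9; {[11,13],[13,16]} hit by 13; {[16,17],[13,18]} hit by 17.
Points: 2, 9, 13, 17 (4 total).

17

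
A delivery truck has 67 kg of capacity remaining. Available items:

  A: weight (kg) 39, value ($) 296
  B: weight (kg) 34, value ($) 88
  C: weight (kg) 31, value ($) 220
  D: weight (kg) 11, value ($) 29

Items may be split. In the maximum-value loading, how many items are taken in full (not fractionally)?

1

Sort by value per unit weight and fill in that order.
Order: A (296/39=7.59) > C (220/31=7.10) > D (29/11=2.64) > B (88/34=2.59)
Fill: take A (39 @ 296) → take 28/31 of C → 198.71; 67/67 used.
1 item(s) taken whole; one partial (take 28/31 of C).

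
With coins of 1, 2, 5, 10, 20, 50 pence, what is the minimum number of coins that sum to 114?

5

114 − 2×50→14 − 1×10→4 − 2×2→0
Total coins = 2 + 1 + 2 = 5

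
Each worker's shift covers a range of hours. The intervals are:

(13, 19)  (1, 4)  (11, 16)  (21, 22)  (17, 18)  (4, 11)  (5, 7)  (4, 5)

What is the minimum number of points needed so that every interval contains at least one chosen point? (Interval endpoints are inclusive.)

By right end: [1,4]  [4,5]  [5,7]  [4,11]  [11,16]  [17,18]  [13,19]  [21,22]
[1,4] uncovered → point at 4; [5,7] uncovered → point at 7; [11,16] uncovered → point at 16; [17,18] uncovered → point at 18; [21,22] uncovered → point at 22.
Points: 4, 7, 16, 18, 22 (5 total).

5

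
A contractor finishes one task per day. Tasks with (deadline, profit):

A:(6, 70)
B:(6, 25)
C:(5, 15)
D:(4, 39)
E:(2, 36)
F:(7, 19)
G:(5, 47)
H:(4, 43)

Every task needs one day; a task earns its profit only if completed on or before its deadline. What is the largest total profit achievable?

279

Profit order: A=70 G=47 H=43 D=39 E=36 B=25 F=19 C=15
Assign: A→slot 6, G→slot 5, H→slot 4, D→slot 3, E→slot 2, B→slot 1, F→slot 7, C skipped.
Slots: [1:B] [2:E] [3:D] [4:H] [5:G] [6:A] [7:F]
Profit = 25 + 36 + 39 + 43 + 47 + 70 + 19 = 279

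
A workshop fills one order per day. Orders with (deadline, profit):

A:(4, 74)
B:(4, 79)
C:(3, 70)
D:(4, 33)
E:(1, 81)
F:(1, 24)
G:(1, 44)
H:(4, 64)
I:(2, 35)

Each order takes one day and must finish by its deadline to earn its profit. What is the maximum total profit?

Sort by profit descending; place each in the latest free slot ≤ its deadline.
Profit order: E=81 B=79 A=74 C=70 H=64 G=44 I=35 D=33 F=24
Assign: E→slot 1, B→slot 4, A→slot 3, C→slot 2, H skipped, G skipped, I skipped, D skipped, F skipped.
Slots: [1:E] [2:C] [3:A] [4:B]
Profit = 81 + 70 + 74 + 79 = 304

304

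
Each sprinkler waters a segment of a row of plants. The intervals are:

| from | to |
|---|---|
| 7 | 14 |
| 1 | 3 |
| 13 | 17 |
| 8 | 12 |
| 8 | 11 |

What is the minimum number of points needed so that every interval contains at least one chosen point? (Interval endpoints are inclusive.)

Sorted: [1,3] [8,11] [8,12] [7,14] [13,17]
{[1,3]} hit by 3; {[8,11],[8,12],[7,14]} hit by 11; {[13,17]} hit by 17.
Points: 3, 11, 17 (3 total).

3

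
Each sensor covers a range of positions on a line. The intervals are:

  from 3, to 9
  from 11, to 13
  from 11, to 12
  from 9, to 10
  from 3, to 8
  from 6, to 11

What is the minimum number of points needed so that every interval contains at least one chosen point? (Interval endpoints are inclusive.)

3

Process intervals by earliest right end; each time one isn't hit yet, stab at its right endpoint.
By right end: [3,8]  [3,9]  [9,10]  [6,11]  [11,12]  [11,13]
[3,8] uncovered → point at 8; [9,10] uncovered → point at 10; [11,12] uncovered → point at 12.
Points: 8, 10, 12 (3 total).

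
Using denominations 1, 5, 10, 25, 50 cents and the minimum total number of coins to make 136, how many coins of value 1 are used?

1

Use the largest denomination that fits, subtract, and repeat.
136 = 2×50 + 1×25 + 1×10 + 1×1
Count of 1: 1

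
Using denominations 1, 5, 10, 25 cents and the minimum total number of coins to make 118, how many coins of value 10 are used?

1

118 = 4×25 + 1×10 + 1×5 + 3×1
Count of 10: 1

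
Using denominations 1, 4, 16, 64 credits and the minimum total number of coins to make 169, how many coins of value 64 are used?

Use the largest denomination that fits, subtract, and repeat.
169 = 2×64 + 2×16 + 2×4 + 1×1
Count of 64: 2

2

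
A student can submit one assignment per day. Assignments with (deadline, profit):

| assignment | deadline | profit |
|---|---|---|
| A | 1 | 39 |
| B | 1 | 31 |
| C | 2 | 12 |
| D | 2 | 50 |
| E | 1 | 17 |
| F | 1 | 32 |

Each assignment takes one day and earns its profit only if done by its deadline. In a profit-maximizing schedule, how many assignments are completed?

2

Profit order: D=50 A=39 F=32 B=31 E=17 C=12
Assign: D→slot 2, A→slot 1, F skipped, B skipped, E skipped, C skipped.
Slots: [1:A] [2:D]
2 of 6 scheduled.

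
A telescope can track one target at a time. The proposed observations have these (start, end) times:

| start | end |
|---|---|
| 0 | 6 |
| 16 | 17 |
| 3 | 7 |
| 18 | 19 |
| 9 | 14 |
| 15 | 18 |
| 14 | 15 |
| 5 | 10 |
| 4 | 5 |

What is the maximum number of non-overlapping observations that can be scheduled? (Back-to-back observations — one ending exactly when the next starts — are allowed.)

Sort by end time and greedily take each interval whose start is ≥ the last chosen end.
By end time: (4,5), (0,6), (3,7), (5,10), (9,14), (14,15), (16,17), (15,18), (18,19).
Pick (4,5); next start ≥ 5 → (5,10); next start ≥ 10 → (14,15); next start ≥ 15 → (16,17); next start ≥ 17 → (18,19).
Selected 5 observations.

5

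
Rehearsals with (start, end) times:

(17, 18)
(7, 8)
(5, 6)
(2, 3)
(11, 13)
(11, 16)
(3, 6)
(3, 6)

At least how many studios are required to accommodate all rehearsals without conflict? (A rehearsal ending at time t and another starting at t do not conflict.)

The answer is the maximum number of intervals overlapping at any instant.
starts: [2, 3, 3, 5, 7, 11, 11, 17]
ends:   [3, 6, 6, 6, 8, 13, 16, 18]
s2→1 e3→0 s3→1 s3→2 s5→3  — peak 3.

3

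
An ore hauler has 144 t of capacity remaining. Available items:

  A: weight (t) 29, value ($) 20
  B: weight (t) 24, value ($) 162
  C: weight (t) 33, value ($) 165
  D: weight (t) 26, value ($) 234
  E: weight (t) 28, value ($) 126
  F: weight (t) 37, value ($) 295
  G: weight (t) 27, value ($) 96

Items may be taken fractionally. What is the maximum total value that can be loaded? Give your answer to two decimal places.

Order: D (234/26=9.00) > F (295/37=7.97) > B (162/24=6.75) > C (165/33=5.00) > E (126/28=4.50) > G (96/27=3.56) > A (20/29=0.69)
Fill: take D (26 @ 234) → take F (37 @ 295) → take B (24 @ 162) → take C (33 @ 165) → take 24/28 of E → 108.00; 144/144 used.
Total value = 964.00

964.00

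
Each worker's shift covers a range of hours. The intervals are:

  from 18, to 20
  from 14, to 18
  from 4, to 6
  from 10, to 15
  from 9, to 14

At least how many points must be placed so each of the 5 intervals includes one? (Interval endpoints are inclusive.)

Sorted: [4,6] [9,14] [10,15] [14,18] [18,20]
{[4,6]} hit by 6; {[9,14],[10,15],[14,18]} hit by 14; {[18,20]} hit by 20.
Points: 6, 14, 20 (3 total).

3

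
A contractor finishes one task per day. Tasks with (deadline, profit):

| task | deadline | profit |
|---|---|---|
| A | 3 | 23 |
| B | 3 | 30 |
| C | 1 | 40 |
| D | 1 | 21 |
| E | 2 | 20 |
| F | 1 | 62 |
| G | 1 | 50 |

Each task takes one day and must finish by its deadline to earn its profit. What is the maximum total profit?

Sort by profit descending; place each in the latest free slot ≤ its deadline.
By profit: F(d1,62), G(d1,50), C(d1,40), B(d3,30), A(d3,23), D(d1,21), E(d2,20)
F→slot 1; G skipped; C skipped; B→slot 3; A→slot 2; D skipped; E skipped.
Profit = 62 + 23 + 30 = 115

115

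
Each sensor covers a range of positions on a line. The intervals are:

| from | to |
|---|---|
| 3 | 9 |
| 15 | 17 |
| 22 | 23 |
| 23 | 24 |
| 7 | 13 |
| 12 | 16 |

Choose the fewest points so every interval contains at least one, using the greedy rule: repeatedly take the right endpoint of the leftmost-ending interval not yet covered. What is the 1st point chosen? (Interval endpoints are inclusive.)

Process intervals by earliest right end; each time one isn't hit yet, stab at its right endpoint.
Sorted: [3,9] [7,13] [12,16] [15,17] [22,23] [23,24]
{[3,9],[7,13]} hit by 9; {[12,16],[15,17]} hit by 16; {[22,23],[23,24]} hit by 23.
Points: 9, 16, 23 (3 total).

9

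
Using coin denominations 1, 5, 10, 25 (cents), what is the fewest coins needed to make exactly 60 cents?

3

Greedy: take as many of the largest coin as possible, then repeat with the remainder.
60 = 2×25 + 1×10
Total coins = 2 + 1 = 3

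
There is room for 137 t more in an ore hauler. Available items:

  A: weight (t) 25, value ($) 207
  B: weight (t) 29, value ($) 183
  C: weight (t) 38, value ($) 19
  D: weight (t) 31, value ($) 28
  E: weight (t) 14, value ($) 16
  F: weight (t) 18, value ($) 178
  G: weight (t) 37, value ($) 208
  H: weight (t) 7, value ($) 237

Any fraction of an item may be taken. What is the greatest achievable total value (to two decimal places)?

1035.32

Greedy by value/weight ratio, highest first.
Ratios (sorted): H 33.86, F 9.89, A 8.28, B 6.31, G 5.62, E 1.14, D 0.90, C 0.50
take H (7 @ 237); take F (18 @ 178); take A (25 @ 207); take B (29 @ 183); take G (37 @ 208); take E (14 @ 16); take 7/31 of D → 6.32. Capacity used 137/137.
Total value = 1035.32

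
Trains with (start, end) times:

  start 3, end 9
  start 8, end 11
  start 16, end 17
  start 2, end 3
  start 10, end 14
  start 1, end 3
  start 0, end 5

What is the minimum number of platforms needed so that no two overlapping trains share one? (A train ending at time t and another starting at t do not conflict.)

Events (time:±→running): 0:+→1 1:+→2 2:+→3 … peak 3.

3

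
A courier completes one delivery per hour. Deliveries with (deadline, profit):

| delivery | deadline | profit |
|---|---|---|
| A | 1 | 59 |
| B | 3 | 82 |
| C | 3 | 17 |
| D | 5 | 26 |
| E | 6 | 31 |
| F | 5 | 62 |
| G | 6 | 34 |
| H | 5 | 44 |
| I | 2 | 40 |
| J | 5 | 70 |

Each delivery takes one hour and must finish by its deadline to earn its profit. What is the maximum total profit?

Profit order: B=82 J=70 F=62 A=59 H=44 I=40 G=34 E=31 D=26 C=17
Assign: B→slot 3, J→slot 5, F→slot 4, A→slot 1, H→slot 2, I skipped, G→slot 6, E skipped, D skipped, C skipped.
Slots: [1:A] [2:H] [3:B] [4:F] [5:J] [6:G]
Profit = 59 + 44 + 82 + 62 + 70 + 34 = 351

351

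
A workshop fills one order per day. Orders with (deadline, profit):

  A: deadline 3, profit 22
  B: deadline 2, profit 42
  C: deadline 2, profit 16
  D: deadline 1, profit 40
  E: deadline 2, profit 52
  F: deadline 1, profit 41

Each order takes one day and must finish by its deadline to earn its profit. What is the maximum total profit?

116

Profit order: E=52 B=42 F=41 D=40 A=22 C=16
Assign: E→slot 2, B→slot 1, F skipped, D skipped, A→slot 3, C skipped.
Slots: [1:B] [2:E] [3:A]
Profit = 42 + 52 + 22 = 116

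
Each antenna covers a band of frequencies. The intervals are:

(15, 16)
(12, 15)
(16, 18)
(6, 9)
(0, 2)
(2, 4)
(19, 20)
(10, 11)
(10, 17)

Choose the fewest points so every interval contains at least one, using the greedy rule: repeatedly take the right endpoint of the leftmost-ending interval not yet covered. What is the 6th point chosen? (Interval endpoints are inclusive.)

Sorted: [0,2] [2,4] [6,9] [10,11] [12,15] [15,16] [10,17] [16,18] [19,20]
{[0,2],[2,4]} hit by 2; {[6,9]} hit by 9; {[10,11]} hit by 11; {[12,15],[15,16],[10,17]} hit by 15; {[16,18]} hit by 18; {[19,20]} hit by 20.
Points: 2, 9, 11, 15, 18, 20 (6 total).

20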